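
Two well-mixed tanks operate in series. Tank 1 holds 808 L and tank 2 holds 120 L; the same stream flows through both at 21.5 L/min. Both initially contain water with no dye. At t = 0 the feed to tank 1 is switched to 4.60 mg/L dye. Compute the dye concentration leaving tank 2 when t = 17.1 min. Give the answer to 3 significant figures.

1.21 mg/L

Time constants: τᵢ = Vᵢ/Q for each well-mixed tank.
τ₁ = 808/21.5 = 37.581 min; τ₂ = 120/21.5 = 5.5814 min.
Tank 1: C₁ = C_in(1 − e^(−t/τ₁)). Tank 2 (τ₁ ≠ τ₂): C₂ = C_in[1 − (τ₁ e^(−t/τ₁) − τ₂ e^(−t/τ₂))/(τ₁ − τ₂)].
At t = 17.1: e^(−t/τ₁) = 0.63444, e^(−t/τ₂) = 0.046712.
C₂ = 4.60·[1 − (37.581·0.63444 − 5.5814·0.046712)/(32.000)] = 4.60·0.26305 = 1.2100 mg/L.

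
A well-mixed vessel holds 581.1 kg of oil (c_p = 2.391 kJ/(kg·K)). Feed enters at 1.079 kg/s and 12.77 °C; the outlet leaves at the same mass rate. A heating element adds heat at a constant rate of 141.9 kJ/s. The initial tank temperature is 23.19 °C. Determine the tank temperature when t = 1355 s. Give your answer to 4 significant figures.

M c_p dT/dt = ṁ c_p (T_in − T) + Q̇.
Rearrange: dT/dt = (T_ss − T)/τ with τ = M/ṁ = 538.554 s and T_ss = T_in + Q̇/(ṁ c_p) = 67.7724 °C.
T approaches T_ss exponentially: T(t) = T_ss + (T₀ − T_ss) e^(−t/τ).
T(1355) = 67.7724 + (-44.5824)·e^(−1355/538.554) = 67.7724 + (-44.5824)·0.0807825 = 64.1709 °C.

64.17 °C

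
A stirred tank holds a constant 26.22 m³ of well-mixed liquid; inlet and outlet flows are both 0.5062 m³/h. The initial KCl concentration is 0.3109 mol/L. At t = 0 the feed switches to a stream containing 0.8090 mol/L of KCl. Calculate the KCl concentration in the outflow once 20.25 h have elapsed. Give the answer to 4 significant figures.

Species balance on the tank: V dC/dt = Q(C_in − C).
Time constant τ = V/Q = 26.22/0.5062 = 51.7977 h.
Integrating: C(t) = C_in + (C₀ − C_in) e^(−t/τ).
C(20.25) = 0.8090 + (0.3109 − 0.8090)·e^(−20.25/51.7977) = 0.8090 + (-0.498100)·0.676418 = 0.472076 mol/L.

0.4721 mol/L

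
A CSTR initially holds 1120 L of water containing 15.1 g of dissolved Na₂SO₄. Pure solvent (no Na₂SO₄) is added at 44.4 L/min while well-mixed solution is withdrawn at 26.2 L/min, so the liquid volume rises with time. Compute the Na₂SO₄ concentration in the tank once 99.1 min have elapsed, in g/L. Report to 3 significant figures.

0.00130 g/L

Let m(t) be the amount of Na₂SO₄. Volume: V(t) = V₀ + (Q_in − Q_out) t = 1120 + 18.200 t; V(99.1) = 2923.6 L.
Solute balance: dm/dt = 0 − Q_out C = −Q_out m/V(t).
Separate: dm/m = −Q_out dt/V(t) ⇒ ln(m/m₀) = −(Q_out/(Q_in−Q_out)) ln(V/V₀).
m = m₀ (V₀/V)^(Q_out/(Q_in−Q_out)) = 15.1 × (1120/2923.6)^(1.4396) = 3.7941 g.
C = m/V = 3.7941/2923.6 = 0.0012977 g/L.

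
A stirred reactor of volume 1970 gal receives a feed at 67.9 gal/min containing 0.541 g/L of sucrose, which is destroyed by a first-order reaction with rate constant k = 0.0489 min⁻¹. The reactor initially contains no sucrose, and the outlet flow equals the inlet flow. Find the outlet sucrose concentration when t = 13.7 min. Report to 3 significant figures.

V dC/dt = Q(C_in − C) − k V C.
dC/dt = (Q/V) C_in − (Q/V + k) C; effective rate a = Q/V + k = 0.034467 + 0.0489 = 0.083367 min⁻¹.
C_ss = Q C_in/(Q + kV) = 0.22367 g/L; C(t) = C_ss + (C₀ − C_ss) e^(−a t).
C(13.7) = 0.22367 + (-0.22367)·e^(−0.083367·13.7) = 0.22367 + (-0.22367)·0.31914 = 0.15229 g/L.

0.152 g/L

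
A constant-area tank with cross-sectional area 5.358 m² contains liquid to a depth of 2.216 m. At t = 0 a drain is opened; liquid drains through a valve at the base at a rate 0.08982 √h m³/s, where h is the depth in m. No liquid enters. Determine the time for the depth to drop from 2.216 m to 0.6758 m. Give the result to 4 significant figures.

79.52 s

A dh/dt = −Q_out = −0.08982 √h.
∫ h^(−1/2) dh = −(0.08982/A) ∫ dt, giving 2√h = 2√h₀ − (0.08982/A) t.
t = 2A(√h₀ − √h)/0.08982 = 2·5.358·(√2.216 − √0.6758)/0.08982
  = 10.7160 × (1.48862 − 0.822071) / 0.08982 = 79.5233 s.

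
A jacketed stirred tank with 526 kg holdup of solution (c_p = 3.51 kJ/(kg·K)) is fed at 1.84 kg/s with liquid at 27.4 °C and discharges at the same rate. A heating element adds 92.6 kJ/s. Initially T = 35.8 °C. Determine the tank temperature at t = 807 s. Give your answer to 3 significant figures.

41.4 °C

M c_p dT/dt = ṁ c_p (T_in − T) + Q̇.
τ = M/ṁ = 285.87 s; T_ss = T_in + Q̇/(ṁ c_p) = 27.4 + 92.6/(1.84·3.51) = 41.738 °C.
Integrating: T(t) = T_ss + (T₀ − T_ss) e^(−t/τ).
T(807) = 41.738 + (-5.9379)·e^(−807/285.87) = 41.738 + (-5.9379)·0.059429 = 41.385 °C.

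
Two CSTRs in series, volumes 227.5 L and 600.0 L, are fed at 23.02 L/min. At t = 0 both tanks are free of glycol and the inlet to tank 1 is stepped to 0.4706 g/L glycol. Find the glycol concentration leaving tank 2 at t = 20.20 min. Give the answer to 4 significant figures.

Time constants: τᵢ = Vᵢ/Q for each well-mixed tank.
τ₁ = 227.5/23.02 = 9.88271 min; τ₂ = 600.0/23.02 = 26.0643 min.
Solving the cascade with C₁(0)=C₂(0)=0 gives C₂(t) = C_in[1 − (τ₁ e^(−t/τ₁) − τ₂ e^(−t/τ₂))/(τ₁ − τ₂)].
At t = 20.20: e^(−t/τ₁) = 0.129513, e^(−t/τ₂) = 0.460701.
C₂ = 0.4706·[1 − (9.88271·0.129513 − 26.0643·0.460701)/(-16.1816)] = 0.4706·0.337030 = 0.158606 g/L.

0.1586 g/L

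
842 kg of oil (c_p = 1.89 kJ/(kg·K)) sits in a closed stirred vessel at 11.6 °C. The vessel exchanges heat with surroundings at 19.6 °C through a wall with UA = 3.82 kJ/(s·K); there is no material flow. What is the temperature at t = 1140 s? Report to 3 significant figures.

Lumped-capacitance energy balance: M c_p dT/dt = UA(T_amb − T).
dT/dt = (T_ss − T)/τ with T_ss = T_amb = 19.600 °C, τ = M c_p/UA = 842·1.89/3.82 = 416.59 s.
This is linear first-order; T(t) = T_ss + (T₀ − T_ss) e^(−t/τ).
T(1140) = 19.600 + (-8.0000)·0.064797 = 19.082 °C.

19.1 °C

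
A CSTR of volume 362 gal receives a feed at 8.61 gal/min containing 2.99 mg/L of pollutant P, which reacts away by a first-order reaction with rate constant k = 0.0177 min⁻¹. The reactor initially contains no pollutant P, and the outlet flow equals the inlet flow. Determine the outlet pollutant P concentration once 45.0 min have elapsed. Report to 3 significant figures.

1.45 mg/L

Accumulation = in − out − consumed: V dC/dt = Q C_in − Q C − k V C.
This is linear with rate a = Q/V + k = 0.041485 min⁻¹.
C_ss = Q C_in/(Q + kV) = 1.7143 mg/L; C(t) = C_ss + (C₀ − C_ss) e^(−a t).
C(45.0) = 1.7143 + (-1.7143)·e^(−0.041485·45.0) = 1.7143 + (-1.7143)·0.15462 = 1.4492 mg/L.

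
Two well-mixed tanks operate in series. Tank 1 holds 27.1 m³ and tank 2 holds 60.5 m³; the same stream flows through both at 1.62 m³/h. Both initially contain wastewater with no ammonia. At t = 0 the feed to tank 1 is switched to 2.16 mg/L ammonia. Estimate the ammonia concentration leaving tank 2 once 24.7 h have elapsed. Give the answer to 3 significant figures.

0.541 mg/L

Species balance on tank i: dCᵢ/dt = (Cᵢ₋₁ − Cᵢ)/τᵢ with τᵢ = Vᵢ/Q.
τ₁ = 27.1/1.62 = 16.728 h; τ₂ = 60.5/1.62 = 37.346 h.
Solving the cascade with C₁(0)=C₂(0)=0 gives C₂(t) = C_in[1 − (τ₁ e^(−t/τ₁) − τ₂ e^(−t/τ₂))/(τ₁ − τ₂)].
At t = 24.7: e^(−t/τ₁) = 0.22843, e^(−t/τ₂) = 0.51613.
C₂ = 2.16·[1 − (16.728·0.22843 − 37.346·0.51613)/(-20.617)] = 2.16·0.25043 = 0.54092 mg/L.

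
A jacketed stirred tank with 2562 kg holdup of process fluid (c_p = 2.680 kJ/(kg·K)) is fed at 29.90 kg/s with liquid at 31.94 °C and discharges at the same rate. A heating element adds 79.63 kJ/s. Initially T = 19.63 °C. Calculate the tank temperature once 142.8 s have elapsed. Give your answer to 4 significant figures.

30.42 °C

First-law balance (no shaft work): M c_p dT/dt = ṁ c_p (T_in − T) + 79.63.
τ = M/ṁ = 85.6856 s; T_ss = T_in + Q̇/(ṁ c_p) = 31.94 + 79.63/(29.90·2.680) = 32.9337 °C.
T approaches T_ss exponentially: T(t) = T_ss + (T₀ − T_ss) e^(−t/τ).
T(142.8) = 32.9337 + (-13.3037)·e^(−142.8/85.6856) = 32.9337 + (-13.3037)·0.188896 = 30.4207 °C.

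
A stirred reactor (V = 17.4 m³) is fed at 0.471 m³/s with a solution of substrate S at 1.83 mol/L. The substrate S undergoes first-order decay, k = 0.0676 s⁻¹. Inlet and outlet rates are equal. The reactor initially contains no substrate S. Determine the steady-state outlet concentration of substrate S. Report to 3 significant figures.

0.523 mol/L

V dC/dt = Q(C_in − C) − k V C.
Steady state (dC/dt = 0): C_ss = Q C_in/(Q + kV) = C_in/(1 + kV/Q).
C_ss = 0.471·1.83/(0.471 + 0.0676·17.4) = 0.86193/1.6472 = 0.52326 mol/L.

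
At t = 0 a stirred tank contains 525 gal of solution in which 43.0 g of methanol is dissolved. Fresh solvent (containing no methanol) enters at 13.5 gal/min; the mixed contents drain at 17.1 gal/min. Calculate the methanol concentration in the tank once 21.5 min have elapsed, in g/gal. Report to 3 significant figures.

0.0450 g/gal

Let m(t) be the amount of methanol. Volume: V(t) = V₀ + (Q_in − Q_out) t = 525 − 3.6000 t; V(21.5) = 447.60 gal.
No methanol enters, so dm/dt = −Q_out · (m/V).
dm/m = −Q_out dt/(V₀ − 3.6000 t); integrating gives ln(m/m₀) = −(Q_out/(Q_in−Q_out)) ln(V/V₀).
m = m₀ (V₀/V)^(Q_out/(Q_in−Q_out)) = 43.0 × (525/447.60)^(-4.7500) = 20.158 g.
C = m/V = 20.158/447.60 = 0.045035 g/gal.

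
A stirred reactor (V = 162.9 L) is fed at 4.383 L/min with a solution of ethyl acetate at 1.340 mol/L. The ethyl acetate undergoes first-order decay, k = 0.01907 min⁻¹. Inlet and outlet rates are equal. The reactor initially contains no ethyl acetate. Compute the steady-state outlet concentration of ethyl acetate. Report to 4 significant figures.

0.7842 mol/L

Species balance: V dC/dt = Q C_in − Q C − k V C.
At steady state: 0 = Q C_in − (Q + kV) C_ss, so C_ss = Q C_in/(Q + kV).
C_ss = 4.383·1.340/(4.383 + 0.01907·162.9) = 5.87322/7.48950 = 0.784194 mol/L.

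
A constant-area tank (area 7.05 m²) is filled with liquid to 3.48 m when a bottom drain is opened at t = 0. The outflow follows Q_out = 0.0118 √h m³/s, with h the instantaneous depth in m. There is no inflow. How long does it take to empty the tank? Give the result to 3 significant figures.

Volume balance on the tank: A dh/dt = −0.0118 √h.
∫ h^(−1/2) dh = −(0.0118/A) ∫ dt, giving 2√h = 2√h₀ − (0.0118/A) t.
Set h = 0: 2√h₀ = (0.0118/A) t_empty ⇒ t_empty = 2A√h₀/0.0118.
t_empty = 2·7.05·√3.48/0.0118 = 14.100·1.8655/0.0118 = 2229.1 s.

2230 s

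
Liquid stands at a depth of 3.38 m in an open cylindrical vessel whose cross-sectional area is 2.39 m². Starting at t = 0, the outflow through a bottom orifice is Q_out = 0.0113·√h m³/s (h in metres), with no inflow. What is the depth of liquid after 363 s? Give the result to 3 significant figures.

Volume balance on the tank: A dh/dt = −0.0113 √h.
∫ h^(−1/2) dh = −(0.0113/A) ∫ dt, giving 2√h = 2√h₀ − (0.0113/A) t.
√h = √3.38 − 0.0113·363/(2·2.39) = 1.8385 − 0.85814 = 0.98034.
h = 0.98034² = 0.96107 m.

0.961 m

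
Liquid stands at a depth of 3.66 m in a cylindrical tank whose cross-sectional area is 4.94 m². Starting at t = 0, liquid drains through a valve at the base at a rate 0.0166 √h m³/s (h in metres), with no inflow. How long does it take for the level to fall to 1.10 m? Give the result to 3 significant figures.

514 s

Accumulation of liquid (constant cross-section A): A dh/dt = −0.0166 √h.
Separate and integrate: 2(√h − √h₀) = −(0.0166/A) t.
t = 2A(√h₀ − √h)/0.0166 = 2·4.94·(√3.66 − √1.10)/0.0166
  = 9.8800 × (1.9131 − 1.0488) / 0.0166 = 514.42 s.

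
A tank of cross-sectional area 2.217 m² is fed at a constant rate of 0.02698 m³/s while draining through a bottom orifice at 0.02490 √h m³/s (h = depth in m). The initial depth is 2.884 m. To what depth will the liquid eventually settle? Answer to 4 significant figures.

1.174 m

A dh/dt = Q_in − 0.02490 √h. Steady state requires inflow = outflow:
Q_in = 0.02490 √h_ss ⇒ √h_ss = 0.02698/0.02490 = 1.08353.
h_ss = 1.08353² = 1.17405 m. (Since h₀ = 2.884 m > h_ss, the level will fall toward this value.)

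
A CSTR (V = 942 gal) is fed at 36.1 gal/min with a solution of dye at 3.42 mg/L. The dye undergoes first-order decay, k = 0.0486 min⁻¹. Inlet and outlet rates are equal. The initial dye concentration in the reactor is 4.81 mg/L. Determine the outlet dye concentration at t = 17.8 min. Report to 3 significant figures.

Accumulation = in − out − consumed: V dC/dt = Q C_in − Q C − k V C.
dC/dt = (Q/V) C_in − (Q/V + k) C; effective rate a = Q/V + k = 0.038323 + 0.0486 = 0.086923 min⁻¹.
C_ss = Q C_in/(Q + kV) = 1.5078 mg/L; C(t) = C_ss + (C₀ − C_ss) e^(−a t).
C(17.8) = 1.5078 + (3.3022)·e^(−0.086923·17.8) = 1.5078 + (3.3022)·0.21284 = 2.2106 mg/L.

2.21 mg/L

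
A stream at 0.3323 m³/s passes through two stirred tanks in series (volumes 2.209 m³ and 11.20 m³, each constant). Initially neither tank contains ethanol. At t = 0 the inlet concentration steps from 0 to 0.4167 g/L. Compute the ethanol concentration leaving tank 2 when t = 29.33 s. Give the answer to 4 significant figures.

0.2005 g/L

Species balance on tank i: dCᵢ/dt = (Cᵢ₋₁ − Cᵢ)/τᵢ with τᵢ = Vᵢ/Q.
τ₁ = 2.209/0.3323 = 6.64761 s; τ₂ = 11.20/0.3323 = 33.7045 s.
Solving the cascade with C₁(0)=C₂(0)=0 gives C₂(t) = C_in[1 − (τ₁ e^(−t/τ₁) − τ₂ e^(−t/τ₂))/(τ₁ − τ₂)].
At t = 29.33: e^(−t/τ₁) = 0.0121295, e^(−t/τ₂) = 0.418863.
C₂ = 0.4167·[1 − (6.64761·0.0121295 − 33.7045·0.418863)/(-27.0569)] = 0.4167·0.481206 = 0.200519 g/L.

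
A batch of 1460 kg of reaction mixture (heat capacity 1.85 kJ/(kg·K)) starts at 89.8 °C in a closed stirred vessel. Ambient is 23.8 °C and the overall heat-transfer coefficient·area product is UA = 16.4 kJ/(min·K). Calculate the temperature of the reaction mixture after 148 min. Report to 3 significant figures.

M c_p dT/dt = −UA(T − T_amb).
dT/dt = (T_ss − T)/τ with T_ss = T_amb = 23.800 °C, τ = M c_p/UA = 1460·1.85/16.4 = 164.70 min.
Integrating: T(t) = T_ss + (T₀ − T_ss) e^(−t/τ).
T(148) = 23.800 + (66.000)·0.40713 = 50.670 °C.

50.7 °C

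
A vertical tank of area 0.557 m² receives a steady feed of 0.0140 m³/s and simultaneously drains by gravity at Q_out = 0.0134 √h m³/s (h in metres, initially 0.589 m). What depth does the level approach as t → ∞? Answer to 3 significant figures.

A dh/dt = Q_in − 0.0134 √h. Steady state requires inflow = outflow:
Q_in = 0.0134 √h_ss ⇒ √h_ss = 0.0140/0.0134 = 1.0448.
h_ss = 1.0448² = 1.0916 m. (Since h₀ = 0.589 m < h_ss, the level will rise toward this value.)

1.09 m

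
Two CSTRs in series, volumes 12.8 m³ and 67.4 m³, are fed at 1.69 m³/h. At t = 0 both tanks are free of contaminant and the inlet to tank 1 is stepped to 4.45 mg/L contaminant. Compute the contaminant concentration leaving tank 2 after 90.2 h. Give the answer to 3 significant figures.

Time constants: τᵢ = Vᵢ/Q for each well-mixed tank.
τ₁ = 12.8/1.69 = 7.5740 h; τ₂ = 67.4/1.69 = 39.882 h.
Tank 1: C₁ = C_in(1 − e^(−t/τ₁)). Tank 2 (τ₁ ≠ τ₂): C₂ = C_in[1 − (τ₁ e^(−t/τ₁) − τ₂ e^(−t/τ₂))/(τ₁ − τ₂)].
At t = 90.2: e^(−t/τ₁) = 6.7281e-06, e^(−t/τ₂) = 0.10417.
C₂ = 4.45·[1 − (7.5740·6.7281e-06 − 39.882·0.10417)/(-32.308)] = 4.45·0.87141 = 3.8778 mg/L.

3.88 mg/L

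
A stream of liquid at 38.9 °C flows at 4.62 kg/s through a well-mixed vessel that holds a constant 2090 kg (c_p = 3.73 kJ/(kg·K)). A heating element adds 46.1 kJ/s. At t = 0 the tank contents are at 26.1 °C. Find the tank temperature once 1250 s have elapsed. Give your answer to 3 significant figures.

First-law balance (no shaft work): M c_p dT/dt = ṁ c_p (T_in − T) + 46.1.
Rearrange: dT/dt = (T_ss − T)/τ with τ = M/ṁ = 452.38 s and T_ss = T_in + Q̇/(ṁ c_p) = 41.575 °C.
T approaches T_ss exponentially: T(t) = T_ss + (T₀ − T_ss) e^(−t/τ).
T(1250) = 41.575 + (-15.475)·e^(−1250/452.38) = 41.575 + (-15.475)·0.063092 = 40.599 °C.

40.6 °C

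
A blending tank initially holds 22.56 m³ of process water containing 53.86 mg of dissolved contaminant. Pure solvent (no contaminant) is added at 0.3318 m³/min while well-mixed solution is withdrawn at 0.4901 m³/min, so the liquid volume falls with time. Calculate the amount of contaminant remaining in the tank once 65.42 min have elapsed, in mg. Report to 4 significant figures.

8.038 mg

Let m(t) be the amount of contaminant. Volume: V(t) = V₀ + (Q_in − Q_out) t = 22.56 − 0.158300 t; V(65.42) = 12.2040 m³.
Species balance (pure solvent in): dm/dt = −Q_out · m/V(t).
dm/m = −Q_out dt/(V₀ − 0.158300 t); integrating gives ln(m/m₀) = −(Q_out/(Q_in−Q_out)) ln(V/V₀).
m = m₀ (V₀/V)^(Q_out/(Q_in−Q_out)) = 53.86 × (22.56/12.2040)^(-3.09602) = 8.03777 mg.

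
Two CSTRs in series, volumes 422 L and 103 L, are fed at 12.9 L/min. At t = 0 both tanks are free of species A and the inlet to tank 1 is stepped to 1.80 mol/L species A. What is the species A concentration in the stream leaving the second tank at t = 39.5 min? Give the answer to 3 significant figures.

1.09 mol/L

Each tank obeys Vᵢ dCᵢ/dt = Q(Cᵢ₋₁ − Cᵢ), so τᵢ = Vᵢ/Q.
τ₁ = 422/12.9 = 32.713 min; τ₂ = 103/12.9 = 7.9845 min.
Solving the cascade with C₁(0)=C₂(0)=0 gives C₂(t) = C_in[1 − (τ₁ e^(−t/τ₁) − τ₂ e^(−t/τ₂))/(τ₁ − τ₂)].
At t = 39.5: e^(−t/τ₁) = 0.29895, e^(−t/τ₂) = 0.0071041.
C₂ = 1.80·[1 − (32.713·0.29895 − 7.9845·0.0071041)/(24.729)] = 1.80·0.60681 = 1.0923 mol/L.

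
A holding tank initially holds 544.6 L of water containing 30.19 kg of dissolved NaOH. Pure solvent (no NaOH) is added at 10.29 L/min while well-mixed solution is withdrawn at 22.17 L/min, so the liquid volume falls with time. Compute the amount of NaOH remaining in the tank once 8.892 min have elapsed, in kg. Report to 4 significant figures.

20.19 kg

Total volume: dV/dt = Q_in − Q_out = -11.8800 L/min, so V(t) = 544.6 − 11.8800 t and V(8.892) = 438.963 L.
Solute balance: dm/dt = 0 − Q_out C = −Q_out m/V(t).
dm/m = −Q_out dt/(V₀ − 11.8800 t); integrating gives ln(m/m₀) = −(Q_out/(Q_in−Q_out)) ln(V/V₀).
m = m₀ (V₀/V)^(Q_out/(Q_in−Q_out)) = 30.19 × (544.6/438.963)^(-1.86616) = 20.1882 kg.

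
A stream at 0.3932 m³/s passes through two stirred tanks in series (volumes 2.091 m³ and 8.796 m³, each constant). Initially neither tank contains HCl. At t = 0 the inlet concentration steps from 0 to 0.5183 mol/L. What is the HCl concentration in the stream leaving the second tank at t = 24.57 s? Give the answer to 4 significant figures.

Species balance on tank i: dCᵢ/dt = (Cᵢ₋₁ − Cᵢ)/τᵢ with τᵢ = Vᵢ/Q.
τ₁ = 2.091/0.3932 = 5.31790 s; τ₂ = 8.796/0.3932 = 22.3703 s.
Tank 1: C₁ = C_in(1 − e^(−t/τ₁)). Tank 2 (τ₁ ≠ τ₂): C₂ = C_in[1 − (τ₁ e^(−t/τ₁) − τ₂ e^(−t/τ₂))/(τ₁ − τ₂)].
At t = 24.57: e^(−t/τ₁) = 0.00985042, e^(−t/τ₂) = 0.333427.
C₂ = 0.5183·[1 − (5.31790·0.00985042 − 22.3703·0.333427)/(-17.0524)] = 0.5183·0.565664 = 0.293183 mol/L.

0.2932 mol/L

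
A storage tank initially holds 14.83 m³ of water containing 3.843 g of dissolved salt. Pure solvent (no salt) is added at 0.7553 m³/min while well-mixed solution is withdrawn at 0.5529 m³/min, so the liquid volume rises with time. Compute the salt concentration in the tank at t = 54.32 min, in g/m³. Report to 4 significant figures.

0.03270 g/m³

Let m(t) be the amount of salt. Volume: V(t) = V₀ + (Q_in − Q_out) t = 14.83 + 0.202400 t; V(54.32) = 25.8244 m³.
Solute balance: dm/dt = 0 − Q_out C = −Q_out m/V(t).
Separate: dm/m = −Q_out dt/V(t) ⇒ ln(m/m₀) = −(Q_out/(Q_in−Q_out)) ln(V/V₀).
m = m₀ (V₀/V)^(Q_out/(Q_in−Q_out)) = 3.843 × (14.83/25.8244)^(2.73172) = 0.844560 g.
C = m/V = 0.844560/25.8244 = 0.0327040 g/m³.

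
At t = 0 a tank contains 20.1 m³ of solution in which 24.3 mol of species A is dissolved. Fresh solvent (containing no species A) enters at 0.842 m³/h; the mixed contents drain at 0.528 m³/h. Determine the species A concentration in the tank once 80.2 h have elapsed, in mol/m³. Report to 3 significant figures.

0.137 mol/m³

Let m(t) be the amount of species A. Volume: V(t) = V₀ + (Q_in − Q_out) t = 20.1 + 0.31400 t; V(80.2) = 45.283 m³.
Species balance (pure solvent in): dm/dt = −Q_out · m/V(t).
dm/m = −Q_out dt/(V₀ + 0.31400 t); integrating gives ln(m/m₀) = −(Q_out/(Q_in−Q_out)) ln(V/V₀).
m = m₀ (V₀/V)^(Q_out/(Q_in−Q_out)) = 24.3 × (20.1/45.283)^(1.6815) = 6.2011 mol.
C = m/V = 6.2011/45.283 = 0.13694 mol/m³.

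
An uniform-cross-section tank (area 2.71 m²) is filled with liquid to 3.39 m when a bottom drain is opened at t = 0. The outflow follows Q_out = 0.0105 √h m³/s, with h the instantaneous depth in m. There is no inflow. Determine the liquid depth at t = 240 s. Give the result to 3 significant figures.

1.89 m

Mass balance (ρ constant): A dh/dt = −0.0105 √h.
Separate and integrate: 2(√h − √h₀) = −(0.0105/A) t.
√h = √3.39 − 0.0105·240/(2·2.71) = 1.8412 − 0.46494 = 1.3763.
h = 1.3763² = 1.8941 m.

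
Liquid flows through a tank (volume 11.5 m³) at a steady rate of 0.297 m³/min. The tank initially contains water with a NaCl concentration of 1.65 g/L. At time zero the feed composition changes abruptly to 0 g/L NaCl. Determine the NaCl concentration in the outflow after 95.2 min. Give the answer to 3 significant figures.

Accumulation = in − out for the solute gives V dC/dt = Q(C_in − C).
Rewrite as dC/dt + C/τ = C_in/τ, τ = V/Q = 38.721 min.
Integrating: C(t) = C_in + (C₀ − C_in) e^(−t/τ).
C(95.2) = 0 + (1.65 − 0)·e^(−95.2/38.721) = 0 + (1.6500)·0.085551 = 0.14116 g/L.

0.141 g/L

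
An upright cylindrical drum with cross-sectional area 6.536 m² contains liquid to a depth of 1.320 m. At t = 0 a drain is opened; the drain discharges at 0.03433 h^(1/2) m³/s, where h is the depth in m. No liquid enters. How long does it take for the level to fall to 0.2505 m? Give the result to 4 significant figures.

246.9 s

With no inflow, A dh/dt = −0.03433 √h.
This is separable: 2 d(√h)/dt = −0.03433/A, so √h = √h₀ − (0.03433/(2A)) t.
t = 2A(√h₀ − √h)/0.03433 = 2·6.536·(√1.320 − √0.2505)/0.03433
  = 13.0720 × (1.14891 − 0.500500) / 0.03433 = 246.899 s.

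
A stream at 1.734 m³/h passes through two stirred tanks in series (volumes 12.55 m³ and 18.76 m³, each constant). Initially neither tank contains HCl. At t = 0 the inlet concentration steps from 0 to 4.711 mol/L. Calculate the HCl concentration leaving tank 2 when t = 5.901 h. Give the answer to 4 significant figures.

0.6753 mol/L

Species balance on tank i: dCᵢ/dt = (Cᵢ₋₁ − Cᵢ)/τᵢ with τᵢ = Vᵢ/Q.
τ₁ = 12.55/1.734 = 7.23760 h; τ₂ = 18.76/1.734 = 10.8189 h.
Solving the cascade with C₁(0)=C₂(0)=0 gives C₂(t) = C_in[1 − (τ₁ e^(−t/τ₁) − τ₂ e^(−t/τ₂))/(τ₁ − τ₂)].
At t = 5.901: e^(−t/τ₁) = 0.442495, e^(−t/τ₂) = 0.579590.
C₂ = 4.711·[1 − (7.23760·0.442495 − 10.8189·0.579590)/(-3.58131)] = 4.711·0.143349 = 0.675319 mol/L.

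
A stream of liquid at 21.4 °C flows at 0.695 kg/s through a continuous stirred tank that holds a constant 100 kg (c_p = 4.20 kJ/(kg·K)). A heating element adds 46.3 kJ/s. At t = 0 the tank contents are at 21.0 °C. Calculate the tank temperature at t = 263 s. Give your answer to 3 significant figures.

M c_p dT/dt = ṁ c_p (T_in − T) + Q̇.
τ = M/ṁ = 143.88 s; T_ss = T_in + Q̇/(ṁ c_p) = 21.4 + 46.3/(0.695·4.20) = 37.262 °C.
Solution: T(t) = T_ss + (T₀ − T_ss) e^(−t/τ).
T(263) = 37.262 + (-16.262)·e^(−263/143.88) = 37.262 + (-16.262)·0.16076 = 34.647 °C.

34.6 °C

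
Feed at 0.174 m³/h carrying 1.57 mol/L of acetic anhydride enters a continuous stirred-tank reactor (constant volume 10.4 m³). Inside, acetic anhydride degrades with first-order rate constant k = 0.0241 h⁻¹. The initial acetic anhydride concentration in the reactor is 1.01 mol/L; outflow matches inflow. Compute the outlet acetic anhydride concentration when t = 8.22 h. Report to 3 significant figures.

0.905 mol/L

Accumulation = in − out − consumed: V dC/dt = Q C_in − Q C − k V C.
dC/dt = (Q/V) C_in − (Q/V + k) C; effective rate a = Q/V + k = 0.016731 + 0.0241 = 0.040831 h⁻¹.
C_ss = Q C_in/(Q + kV) = 0.64332 mol/L; C(t) = C_ss + (C₀ − C_ss) e^(−a t).
C(8.22) = 0.64332 + (0.36668)·e^(−0.040831·8.22) = 0.64332 + (0.36668)·0.71489 = 0.90546 mol/L.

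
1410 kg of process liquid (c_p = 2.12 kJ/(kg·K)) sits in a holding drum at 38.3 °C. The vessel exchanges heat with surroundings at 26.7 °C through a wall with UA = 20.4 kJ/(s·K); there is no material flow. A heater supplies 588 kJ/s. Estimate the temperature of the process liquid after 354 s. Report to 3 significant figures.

Unsteady energy balance on the tank contents: M c_p dT/dt = −UA(T − T_amb) + Q̇.
dT/dt = (T_ss − T)/τ with T_ss = T_amb + Q̇/UA = 26.7 + 588/20.4 = 55.524 °C, τ = M c_p/UA = 1410·2.12/20.4 = 146.53 s.
T approaches T_ss exponentially: T(t) = T_ss + (T₀ − T_ss) e^(−t/τ).
T(354) = 55.524 + (-17.224)·0.089287 = 53.986 °C.

54.0 °C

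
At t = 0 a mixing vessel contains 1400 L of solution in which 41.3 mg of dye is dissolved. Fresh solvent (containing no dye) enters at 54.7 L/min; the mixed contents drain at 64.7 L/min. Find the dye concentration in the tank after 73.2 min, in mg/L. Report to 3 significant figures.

Total volume: dV/dt = Q_in − Q_out = -10.000 L/min, so V(t) = 1400 − 10.000 t and V(73.2) = 668.00 L.
No dye enters, so dm/dt = −Q_out · (m/V).
dm/m = −Q_out dt/(V₀ − 10.000 t); integrating gives ln(m/m₀) = −(Q_out/(Q_in−Q_out)) ln(V/V₀).
m = m₀ (V₀/V)^(Q_out/(Q_in−Q_out)) = 41.3 × (1400/668.00)^(-6.4700) = 0.34420 mg.
C = m/V = 0.34420/668.00 = 0.00051526 mg/L.

0.000515 mg/L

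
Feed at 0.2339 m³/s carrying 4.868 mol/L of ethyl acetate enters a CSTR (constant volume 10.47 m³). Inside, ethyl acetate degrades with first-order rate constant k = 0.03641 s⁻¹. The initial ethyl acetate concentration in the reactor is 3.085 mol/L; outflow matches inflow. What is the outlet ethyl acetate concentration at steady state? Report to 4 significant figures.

1.851 mol/L

Accumulation = in − out − consumed: V dC/dt = Q C_in − Q C − k V C.
At steady state: 0 = Q C_in − (Q + kV) C_ss, so C_ss = Q C_in/(Q + kV).
C_ss = 0.2339·4.868/(0.2339 + 0.03641·10.47) = 1.13863/0.615113 = 1.85108 mol/L.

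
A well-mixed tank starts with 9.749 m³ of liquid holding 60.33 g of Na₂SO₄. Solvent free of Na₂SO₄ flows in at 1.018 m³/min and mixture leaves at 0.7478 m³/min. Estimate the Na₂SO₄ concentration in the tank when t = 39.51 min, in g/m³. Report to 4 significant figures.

0.3815 g/m³

Total volume: dV/dt = Q_in − Q_out = 0.270200 m³/min, so V(t) = 9.749 + 0.270200 t and V(39.51) = 20.4246 m³.
No Na₂SO₄ enters, so dm/dt = −Q_out · (m/V).
Separate: dm/m = −Q_out dt/V(t) ⇒ ln(m/m₀) = −(Q_out/(Q_in−Q_out)) ln(V/V₀).
m = m₀ (V₀/V)^(Q_out/(Q_in−Q_out)) = 60.33 × (9.749/20.4246)^(2.76758) = 7.79121 g.
C = m/V = 7.79121/20.4246 = 0.381462 g/m³.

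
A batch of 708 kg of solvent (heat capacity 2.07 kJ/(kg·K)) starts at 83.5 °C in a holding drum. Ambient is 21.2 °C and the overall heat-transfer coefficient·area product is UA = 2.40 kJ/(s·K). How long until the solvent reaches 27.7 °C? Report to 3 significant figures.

1380 s

M c_p dT/dt = −UA(T − T_amb).
τ = M c_p/UA = 610.65 s; T_ss = T_amb = 21.200 °C.
T(t) = T_ss + (T₀ − T_ss)e^(−t/τ); set T = 27.7:
t = −τ ln[(T − T_ss)/(T₀ − T_ss)] = −610.65 · ln(0.10433) = 1380.2 s.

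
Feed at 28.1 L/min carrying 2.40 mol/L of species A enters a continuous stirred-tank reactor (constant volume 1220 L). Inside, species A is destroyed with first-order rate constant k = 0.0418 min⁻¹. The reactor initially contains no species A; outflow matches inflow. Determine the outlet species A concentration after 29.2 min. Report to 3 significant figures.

0.724 mol/L

Species balance: V dC/dt = Q C_in − Q C − k V C.
This is linear with rate a = Q/V + k = 0.064833 min⁻¹.
C_ss = Q C_in/(Q + kV) = 0.85263 mol/L; C(t) = C_ss + (C₀ − C_ss) e^(−a t).
C(29.2) = 0.85263 + (-0.85263)·e^(−0.064833·29.2) = 0.85263 + (-0.85263)·0.15060 = 0.72423 mol/L.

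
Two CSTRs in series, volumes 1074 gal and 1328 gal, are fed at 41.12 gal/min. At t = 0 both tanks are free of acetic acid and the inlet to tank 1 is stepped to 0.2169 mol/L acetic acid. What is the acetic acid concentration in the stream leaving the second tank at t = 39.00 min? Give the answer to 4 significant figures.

0.08396 mol/L

Species balance on tank i: dCᵢ/dt = (Cᵢ₋₁ − Cᵢ)/τᵢ with τᵢ = Vᵢ/Q.
τ₁ = 1074/41.12 = 26.1187 min; τ₂ = 1328/41.12 = 32.2957 min.
Solving the cascade with C₁(0)=C₂(0)=0 gives C₂(t) = C_in[1 − (τ₁ e^(−t/τ₁) − τ₂ e^(−t/τ₂))/(τ₁ − τ₂)].
At t = 39.00: e^(−t/τ₁) = 0.224656, e^(−t/τ₂) = 0.298917.
C₂ = 0.2169·[1 − (26.1187·0.224656 − 32.2957·0.298917)/(-6.17704)] = 0.2169·0.387084 = 0.0839585 mol/L.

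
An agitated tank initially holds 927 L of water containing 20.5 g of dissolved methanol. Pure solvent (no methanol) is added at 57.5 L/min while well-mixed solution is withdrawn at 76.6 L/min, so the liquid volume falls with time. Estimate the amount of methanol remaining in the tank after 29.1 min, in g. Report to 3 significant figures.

Total volume: dV/dt = Q_in − Q_out = -19.100 L/min, so V(t) = 927 − 19.100 t and V(29.1) = 371.19 L.
Solute balance: dm/dt = 0 − Q_out C = −Q_out m/V(t).
Separate: dm/m = −Q_out dt/V(t) ⇒ ln(m/m₀) = −(Q_out/(Q_in−Q_out)) ln(V/V₀).
m = m₀ (V₀/V)^(Q_out/(Q_in−Q_out)) = 20.5 × (927/371.19)^(-4.0105) = 0.52198 g.

0.522 g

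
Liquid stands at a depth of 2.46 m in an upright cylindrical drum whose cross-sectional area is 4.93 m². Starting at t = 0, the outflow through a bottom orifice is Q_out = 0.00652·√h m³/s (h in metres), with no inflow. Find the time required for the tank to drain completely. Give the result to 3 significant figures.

Volume balance on the tank: A dh/dt = −0.00652 √h.
∫ h^(−1/2) dh = −(0.00652/A) ∫ dt, giving 2√h = 2√h₀ − (0.00652/A) t.
Set h = 0: 2√h₀ = (0.00652/A) t_empty ⇒ t_empty = 2A√h₀/0.00652.
t_empty = 2·4.93·√2.46/0.00652 = 9.8600·1.5684/0.00652 = 2371.9 s.

2370 s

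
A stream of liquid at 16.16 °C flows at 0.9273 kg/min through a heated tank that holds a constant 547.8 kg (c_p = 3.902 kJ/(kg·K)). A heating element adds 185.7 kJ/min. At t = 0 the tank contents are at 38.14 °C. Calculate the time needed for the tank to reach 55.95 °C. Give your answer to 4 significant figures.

551.7 min

M c_p dT/dt = ṁ c_p (T_in − T) + Q̇.
τ = M/ṁ = 590.747 min; T_ss = T_in + Q̇/(ṁ c_p) = 67.4821 °C.
T(t) = T_ss + (T₀ − T_ss) e^(−t/τ). Set T = 55.95:
e^(−t/τ) = (55.95 − 67.4821)/(38.14 − 67.4821) = 0.393022
t = −590.747 · ln(0.393022) = 551.693 min.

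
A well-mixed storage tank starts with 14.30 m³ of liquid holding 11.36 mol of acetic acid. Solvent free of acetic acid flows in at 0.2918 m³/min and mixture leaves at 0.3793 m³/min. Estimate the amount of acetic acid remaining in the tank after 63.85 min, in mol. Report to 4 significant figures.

Total volume: dV/dt = Q_in − Q_out = -0.0875000 m³/min, so V(t) = 14.30 − 0.0875000 t and V(63.85) = 8.71312 m³.
Species balance (pure solvent in): dm/dt = −Q_out · m/V(t).
Separate: dm/m = −Q_out dt/V(t) ⇒ ln(m/m₀) = −(Q_out/(Q_in−Q_out)) ln(V/V₀).
m = m₀ (V₀/V)^(Q_out/(Q_in−Q_out)) = 11.36 × (14.30/8.71312)^(-4.33486) = 1.32642 mol.

1.326 mol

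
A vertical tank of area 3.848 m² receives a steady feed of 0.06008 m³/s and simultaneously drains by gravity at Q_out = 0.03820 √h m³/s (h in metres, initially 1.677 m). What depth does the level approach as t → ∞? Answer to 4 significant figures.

Volume balance on the tank: A dh/dt = Q_in − 0.03820 √h. At steady state dh/dt = 0:
Q_in = 0.03820 √h_ss ⇒ √h_ss = 0.06008/0.03820 = 1.57277.
h_ss = 1.57277² = 2.47362 m. (Since h₀ = 1.677 m < h_ss, the level will rise toward this value.)

2.474 m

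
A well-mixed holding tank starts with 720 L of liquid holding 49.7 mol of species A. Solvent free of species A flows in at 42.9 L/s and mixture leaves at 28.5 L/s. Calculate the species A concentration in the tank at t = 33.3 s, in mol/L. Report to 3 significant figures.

Let m(t) be the amount of species A. Volume: V(t) = V₀ + (Q_in − Q_out) t = 720 + 14.400 t; V(33.3) = 1199.5 L.
No species A enters, so dm/dt = −Q_out · (m/V).
Separate: dm/m = −Q_out dt/V(t) ⇒ ln(m/m₀) = −(Q_out/(Q_in−Q_out)) ln(V/V₀).
m = m₀ (V₀/V)^(Q_out/(Q_in−Q_out)) = 49.7 × (720/1199.5)^(1.9792) = 18.098 mol.
C = m/V = 18.098/1199.5 = 0.015087 mol/L.

0.0151 mol/L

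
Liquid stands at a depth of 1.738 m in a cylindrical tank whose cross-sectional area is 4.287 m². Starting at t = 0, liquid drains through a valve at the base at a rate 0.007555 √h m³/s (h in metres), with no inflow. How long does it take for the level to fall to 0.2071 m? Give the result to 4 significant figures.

979.7 s

Accumulation of liquid (constant cross-section A): A dh/dt = −0.007555 √h.
This is separable: 2 d(√h)/dt = −0.007555/A, so √h = √h₀ − (0.007555/(2A)) t.
t = 2A(√h₀ − √h)/0.007555 = 2·4.287·(√1.738 − √0.2071)/0.007555
  = 8.57400 × (1.31833 − 0.455082) / 0.007555 = 979.683 s.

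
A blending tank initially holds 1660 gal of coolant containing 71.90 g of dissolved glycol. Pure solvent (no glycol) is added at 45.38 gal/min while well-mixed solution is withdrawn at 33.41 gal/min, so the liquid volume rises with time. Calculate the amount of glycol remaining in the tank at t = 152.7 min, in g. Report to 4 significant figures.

Total volume: dV/dt = Q_in − Q_out = 11.9700 gal/min, so V(t) = 1660 + 11.9700 t and V(152.7) = 3487.82 gal.
No glycol enters, so dm/dt = −Q_out · (m/V).
dm/m = −Q_out dt/(V₀ + 11.9700 t); integrating gives ln(m/m₀) = −(Q_out/(Q_in−Q_out)) ln(V/V₀).
m = m₀ (V₀/V)^(Q_out/(Q_in−Q_out)) = 71.90 × (1660/3487.82)^(2.79114) = 9.05182 g.

9.052 g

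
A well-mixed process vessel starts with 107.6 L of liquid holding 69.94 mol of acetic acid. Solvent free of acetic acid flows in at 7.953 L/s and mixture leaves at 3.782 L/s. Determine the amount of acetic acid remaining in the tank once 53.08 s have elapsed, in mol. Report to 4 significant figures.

25.39 mol

Let m(t) be the amount of acetic acid. Volume: V(t) = V₀ + (Q_in − Q_out) t = 107.6 + 4.17100 t; V(53.08) = 328.997 L.
No acetic acid enters, so dm/dt = −Q_out · (m/V).
dm/m = −Q_out dt/(V₀ + 4.17100 t); integrating gives ln(m/m₀) = −(Q_out/(Q_in−Q_out)) ln(V/V₀).
m = m₀ (V₀/V)^(Q_out/(Q_in−Q_out)) = 69.94 × (107.6/328.997)^(0.906737) = 25.3872 mol.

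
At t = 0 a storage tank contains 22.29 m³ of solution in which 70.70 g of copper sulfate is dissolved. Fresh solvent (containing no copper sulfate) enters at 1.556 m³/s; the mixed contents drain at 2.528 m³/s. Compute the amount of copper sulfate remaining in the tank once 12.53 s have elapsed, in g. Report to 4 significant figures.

Total volume: dV/dt = Q_in − Q_out = -0.972000 m³/s, so V(t) = 22.29 − 0.972000 t and V(12.53) = 10.1108 m³.
No copper sulfate enters, so dm/dt = −Q_out · (m/V).
dm/m = −Q_out dt/(V₀ − 0.972000 t); integrating gives ln(m/m₀) = −(Q_out/(Q_in−Q_out)) ln(V/V₀).
m = m₀ (V₀/V)^(Q_out/(Q_in−Q_out)) = 70.70 × (22.29/10.1108)^(-2.60082) = 9.04685 g.

9.047 g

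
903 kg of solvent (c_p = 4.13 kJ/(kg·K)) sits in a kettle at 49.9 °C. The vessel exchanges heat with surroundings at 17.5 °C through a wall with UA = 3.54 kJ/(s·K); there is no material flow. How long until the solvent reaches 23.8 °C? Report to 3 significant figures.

1730 s

M c_p dT/dt = −UA(T − T_amb).
τ = M c_p/UA = 1053.5 s; T_ss = T_amb = 17.500 °C.
T(t) = T_ss + (T₀ − T_ss)e^(−t/τ); set T = 23.8:
t = −τ ln[(T − T_ss)/(T₀ − T_ss)] = −1053.5 · ln(0.19444) = 1725.2 s.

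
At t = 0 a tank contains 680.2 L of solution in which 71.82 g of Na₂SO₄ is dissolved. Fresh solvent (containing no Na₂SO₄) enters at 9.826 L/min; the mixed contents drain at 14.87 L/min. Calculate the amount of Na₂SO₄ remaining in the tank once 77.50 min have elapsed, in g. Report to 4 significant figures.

Total volume: dV/dt = Q_in − Q_out = -5.04400 L/min, so V(t) = 680.2 − 5.04400 t and V(77.50) = 289.290 L.
No Na₂SO₄ enters, so dm/dt = −Q_out · (m/V).
dm/m = −Q_out dt/(V₀ − 5.04400 t); integrating gives ln(m/m₀) = −(Q_out/(Q_in−Q_out)) ln(V/V₀).
m = m₀ (V₀/V)^(Q_out/(Q_in−Q_out)) = 71.82 × (680.2/289.290)^(-2.94806) = 5.77594 g.

5.776 g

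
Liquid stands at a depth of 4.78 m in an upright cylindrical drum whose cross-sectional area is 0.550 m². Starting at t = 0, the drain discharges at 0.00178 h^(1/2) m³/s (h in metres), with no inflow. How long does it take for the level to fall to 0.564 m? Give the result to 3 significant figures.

A dh/dt = −Q_out = −0.00178 √h.
This is separable: 2 d(√h)/dt = −0.00178/A, so √h = √h₀ − (0.00178/(2A)) t.
t = 2A(√h₀ − √h)/0.00178 = 2·0.550·(√4.78 − √0.564)/0.00178
  = 1.1000 × (2.1863 − 0.75100) / 0.00178 = 887.00 s.

887 s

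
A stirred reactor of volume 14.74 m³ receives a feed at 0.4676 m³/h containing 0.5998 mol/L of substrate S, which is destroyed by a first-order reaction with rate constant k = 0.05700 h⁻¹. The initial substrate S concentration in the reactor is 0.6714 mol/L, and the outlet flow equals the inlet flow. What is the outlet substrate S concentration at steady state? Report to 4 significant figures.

Species balance: V dC/dt = Q C_in − Q C − k V C.
Steady state (dC/dt = 0): C_ss = Q C_in/(Q + kV) = C_in/(1 + kV/Q).
C_ss = 0.4676·0.5998/(0.4676 + 0.05700·14.74) = 0.280466/1.30778 = 0.214460 mol/L.

0.2145 mol/L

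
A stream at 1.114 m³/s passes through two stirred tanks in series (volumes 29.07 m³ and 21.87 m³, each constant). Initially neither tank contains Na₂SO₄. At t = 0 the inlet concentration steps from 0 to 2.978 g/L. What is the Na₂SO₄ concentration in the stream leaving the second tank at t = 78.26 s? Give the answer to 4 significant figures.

2.547 g/L

Time constants: τᵢ = Vᵢ/Q for each well-mixed tank.
τ₁ = 29.07/1.114 = 26.0952 s; τ₂ = 21.87/1.114 = 19.6320 s.
Solving the cascade with C₁(0)=C₂(0)=0 gives C₂(t) = C_in[1 − (τ₁ e^(−t/τ₁) − τ₂ e^(−t/τ₂))/(τ₁ − τ₂)].
At t = 78.26: e^(−t/τ₁) = 0.0498357, e^(−t/τ₂) = 0.0185672.
C₂ = 2.978·[1 − (26.0952·0.0498357 − 19.6320·0.0185672)/(6.46320)] = 2.978·0.855186 = 2.54675 g/L.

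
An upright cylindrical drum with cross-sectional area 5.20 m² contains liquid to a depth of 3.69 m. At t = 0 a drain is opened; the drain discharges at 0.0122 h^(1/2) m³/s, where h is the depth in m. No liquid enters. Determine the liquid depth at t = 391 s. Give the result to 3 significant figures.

2.14 m

A dh/dt = −Q_out = −0.0122 √h.
Separate and integrate: 2(√h − √h₀) = −(0.0122/A) t.
√h = √3.69 − 0.0122·391/(2·5.20) = 1.9209 − 0.45867 = 1.4623.
h = 1.4623² = 2.1382 m.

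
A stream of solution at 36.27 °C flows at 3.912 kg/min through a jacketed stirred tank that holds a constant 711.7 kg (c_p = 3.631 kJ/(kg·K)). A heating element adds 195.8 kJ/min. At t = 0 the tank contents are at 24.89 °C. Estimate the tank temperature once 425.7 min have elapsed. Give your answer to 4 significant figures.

47.63 °C

M c_p dT/dt = ṁ c_p (T_in − T) + Q̇.
τ = M/ṁ = 181.927 min; T_ss = T_in + Q̇/(ṁ c_p) = 36.27 + 195.8/(3.912·3.631) = 50.0544 °C.
This is linear first-order; T(t) = T_ss + (T₀ − T_ss) e^(−t/τ).
T(425.7) = 50.0544 + (-25.1644)·e^(−425.7/181.927) = 50.0544 + (-25.1644)·0.0963330 = 47.6302 °C.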